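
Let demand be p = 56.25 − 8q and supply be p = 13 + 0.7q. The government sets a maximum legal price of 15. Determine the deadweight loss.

19.44

Competitive equilibrium: 56.25 − 8q = 13 + 0.7q → q* = 4.9713, p* = 16.4799.
At the ceiling p = 15, quantity supplied = (15 − 13)/0.7 = 2.8571.
Willingness to pay at q' = 2.8571: 56.25 − 8·2.8571 = 33.3932.
Δq = 4.9713 − 2.8571 = 2.1142; wedge = 33.3932 − 15 = 18.3932.
Deadweight loss = ½ × 2.1142 × 18.3932 = 19.44.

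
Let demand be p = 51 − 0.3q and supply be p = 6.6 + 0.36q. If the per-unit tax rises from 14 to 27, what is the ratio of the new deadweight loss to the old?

Competitive equilibrium: 51 − 0.3q = 6.6 + 0.36q → q* = 67.2727, p* = 30.8182.
For a per-unit tax t: Δq = t/0.66, so DWL = ½·t·(t/0.66) = t²/1.32.
At t = 14: DWL = 148.485. At t = 27: DWL = 552.273.
Ratio = (27/14)² = 3.719.

3.719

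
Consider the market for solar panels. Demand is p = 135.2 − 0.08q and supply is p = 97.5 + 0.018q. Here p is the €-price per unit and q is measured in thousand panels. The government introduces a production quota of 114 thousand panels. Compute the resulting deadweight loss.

Competitive equilibrium: 135.2 − 0.08q = 97.5 + 0.018q → q* = 384.6939, p* = 104.4245.
At q = 114: demand price = 135.2 − 0.08·114 = 126.08; supply price = 97.5 + 0.018·114 = 99.552.
Δq = 384.6939 − 114 = 270.6939; wedge = 126.08 − 99.552 = 26.528.
DWL = ½ × 270.6939 × 26.528 = €3590.48 thousand.

€3590.48 thousand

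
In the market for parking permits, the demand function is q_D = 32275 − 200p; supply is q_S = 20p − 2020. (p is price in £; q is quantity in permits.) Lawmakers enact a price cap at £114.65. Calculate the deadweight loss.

In inverse form: demand p = 161.375 − 0.005q, supply p = 101 + 0.05q.
Competitive equilibrium: 161.375 − 0.005q = 101 + 0.05q → q* = 1097.72727, p* = 155.88636.
At the ceiling p = 114.65, quantity supplied = (114.65 − 101)/0.05 = 273.
Willingness to pay at q' = 273: 161.375 − 0.005·273 = 160.01.
Δq = 1097.72727 − 273 = 824.72727; wedge = 160.01 − 114.65 = 45.36.
DWL = ½ × 824.72727 × 45.36 = £18704.81.

£18704.81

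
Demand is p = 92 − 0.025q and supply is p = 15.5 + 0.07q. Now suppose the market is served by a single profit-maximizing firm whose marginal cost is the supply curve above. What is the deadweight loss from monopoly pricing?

1336.86

Competitive equilibrium: 92 − 0.025q = 15.5 + 0.07q → q* = 805.2632, p* = 71.8684.
Marginal revenue: MR = 92 − 0.05q. Set MR = MC: 92 − 0.05q = 15.5 + 0.07q → q_m = 637.5.
Price p_m = 92 − 0.025·637.5 = 76.0625; MC(q_m) = 15.5 + 0.07·637.5 = 60.125.
Competitive q* = 805.2632, so Δq = 167.7632; wedge = 76.0625 − 60.125 = 15.9375.
DWL = ½ × 167.7632 × 15.9375 = 1336.86.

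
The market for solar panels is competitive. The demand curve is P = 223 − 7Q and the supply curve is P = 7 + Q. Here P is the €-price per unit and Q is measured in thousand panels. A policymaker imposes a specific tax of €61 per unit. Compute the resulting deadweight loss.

€232.56 thousand

Competitive equilibrium: 223 − 7Q = 7 + Q → Q* = 27, P* = 34.
With the tax, the buyer price exceeds the seller price by 61: (223 − 7Q) − (7 + Q) = 61 → Q' = 19.375.
ΔQ = 27 − 19.375 = 7.625; the wedge equals the tax, 61.
The triangle = ½ × 7.625 × 61 = €232.56 thousand.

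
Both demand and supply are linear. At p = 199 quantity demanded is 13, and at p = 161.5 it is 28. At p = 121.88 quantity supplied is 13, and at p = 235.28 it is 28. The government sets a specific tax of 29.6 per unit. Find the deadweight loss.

Demand slope = (161.5 − 199)/(28 − 13) = −2.5, so p = 231.5 − 2.5q.
Supply slope = (235.28 − 121.88)/(28 − 13) = 7.56, so p = 23.6 + 7.56q.
Competitive equilibrium: 231.5 − 2.5q = 23.6 + 7.56q → q* = 20.666, p* = 179.835.
With the tax, the buyer price exceeds the seller price by 29.6: (231.5 − 2.5q) − (23.6 + 7.56q) = 29.6 → q' = 17.7237.
Δq = 20.666 − 17.7237 = 2.9423; the wedge equals the tax, 29.6.
The triangle = ½ × 2.9423 × 29.6 = 43.55.

43.55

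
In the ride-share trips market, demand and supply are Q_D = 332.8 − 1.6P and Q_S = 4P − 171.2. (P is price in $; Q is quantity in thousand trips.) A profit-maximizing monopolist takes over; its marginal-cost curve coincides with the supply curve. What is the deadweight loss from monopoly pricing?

In inverse form: demand P = 208 − 0.625Q, supply P = 42.8 + 0.25Q.
Competitive equilibrium: 208 − 0.625Q = 42.8 + 0.25Q → Q* = 188.8, P* = 90.
Marginal revenue: MR = 208 − 1.25Q. Set MR = MC: 208 − 1.25Q = 42.8 + 0.25Q → Q_m = 110.13333.
Price P_m = 208 − 0.625·110.13333 = 139.16667; MC(Q_m) = 42.8 + 0.25·110.13333 = 70.33333.
Competitive Q* = 188.8, so ΔQ = 78.66667; wedge = 139.16667 − 70.33333 = 68.83334.
Welfare loss = ½ × 78.66667 × 68.83334 = $2707.44 thousand.

$2707.44 thousand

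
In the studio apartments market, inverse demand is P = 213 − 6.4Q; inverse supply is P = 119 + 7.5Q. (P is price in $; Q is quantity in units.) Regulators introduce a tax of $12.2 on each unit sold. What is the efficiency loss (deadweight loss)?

$5.35

Competitive equilibrium: 213 − 6.4Q = 119 + 7.5Q → Q* = 6.7626, P* = 169.7194.
With the tax, the buyer price exceeds the seller price by 12.2: (213 − 6.4Q) − (119 + 7.5Q) = 12.2 → Q' = 5.8849.
ΔQ = 6.7626 − 5.8849 = 0.8777; the wedge equals the tax, 12.2.
Deadweight loss = ½ × 0.8777 × 12.2 = $5.35.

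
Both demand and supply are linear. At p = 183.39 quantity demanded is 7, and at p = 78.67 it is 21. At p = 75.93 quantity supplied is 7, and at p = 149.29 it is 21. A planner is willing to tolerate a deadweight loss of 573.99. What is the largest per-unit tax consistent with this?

120.84

Demand slope = (78.67 − 183.39)/(21 − 7) = −7.48, so p = 235.75 − 7.48q.
Supply slope = (149.29 − 75.93)/(21 − 7) = 5.24, so p = 39.25 + 5.24q.
Competitive equilibrium: 235.75 − 7.48q = 39.25 + 5.24q → q* = 15.4481, p* = 120.1981.
A tax t gives Δq = t/12.72 and wedge t, so DWL = t²/25.44.
t²/25.44 = 573.99 → t² = 14602.3056 → t = 120.84.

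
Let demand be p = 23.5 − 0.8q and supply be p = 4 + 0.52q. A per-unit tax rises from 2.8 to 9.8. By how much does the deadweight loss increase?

Competitive equilibrium: 23.5 − 0.8q = 4 + 0.52q → q* = 14.7727, p* = 11.6818.
For a per-unit tax t: Δq = t/1.32, so DWL = ½·t·(t/1.32) = t²/2.64.
At t = 2.8: DWL = 2.97. At t = 9.8: DWL = 36.379.
Increase = 36.379 − 2.97 = 33.41.

33.41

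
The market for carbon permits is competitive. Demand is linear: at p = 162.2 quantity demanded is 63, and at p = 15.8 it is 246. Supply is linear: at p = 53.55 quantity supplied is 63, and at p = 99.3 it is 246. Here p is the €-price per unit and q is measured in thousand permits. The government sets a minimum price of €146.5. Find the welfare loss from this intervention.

Demand slope = (15.8 − 162.2)/(246 − 63) = −0.8, so p = 212.6 − 0.8q.
Supply slope = (99.3 − 53.55)/(246 − 63) = 0.25, so p = 37.8 + 0.25q.
Competitive equilibrium: 212.6 − 0.8q = 37.8 + 0.25q → q* = 166.47619, p* = 79.41905.
At the floor p = 146.5, quantity demanded = (212.6 − 146.5)/0.8 = 82.625.
Sellers' marginal cost at q' = 82.625: 37.8 + 0.25·82.625 = 58.45625.
Δq = 166.47619 − 82.625 = 83.85119; wedge = 146.5 − 58.45625 = 88.04375.
The triangle = ½ × 83.85119 × 88.04375 = €3691.29 thousand.

€3691.29 thousand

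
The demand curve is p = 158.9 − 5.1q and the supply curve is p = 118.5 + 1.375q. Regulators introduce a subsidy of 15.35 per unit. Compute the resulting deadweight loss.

Competitive equilibrium: 158.9 − 5.1q = 118.5 + 1.375q → q* = 6.2394, p* = 127.0792.
The subsidy lowers effective supply by 15.35: p = 103.15 + 1.375q.
New quantity: 158.9 − 5.1q = 103.15 + 1.375q → q' = 8.61.
Overproduction Δq = 8.61 − 6.2394 = 2.3706; wedge = subsidy = 15.35.
The triangle = ½ × 2.3706 × 15.35 = 18.19.

18.19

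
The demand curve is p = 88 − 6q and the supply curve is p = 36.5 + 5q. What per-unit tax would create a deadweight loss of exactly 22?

22

Competitive equilibrium: 88 − 6q = 36.5 + 5q → q* = 4.6818, p* = 59.9091.
A tax t gives Δq = t/11 and wedge t, so DWL = t²/22.
t²/22 = 22 → t² = 484 → t = 22.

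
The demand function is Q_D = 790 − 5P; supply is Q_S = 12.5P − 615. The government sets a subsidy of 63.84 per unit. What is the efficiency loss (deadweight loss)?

In inverse form: demand P = 158 − 0.2Q, supply P = 49.2 + 0.08Q.
Competitive equilibrium: 158 − 0.2Q = 49.2 + 0.08Q → Q* = 388.5714, P* = 80.2857.
The subsidy lowers effective supply by 63.84: P = 0.08Q − 14.64.
New quantity: 158 − 0.2Q = 0.08Q − 14.64 → Q' = 616.5714.
Overproduction ΔQ = 616.5714 − 388.5714 = 228; wedge = subsidy = 63.84.
DWL = ½ × 228 × 63.84 = 7277.76.

7277.76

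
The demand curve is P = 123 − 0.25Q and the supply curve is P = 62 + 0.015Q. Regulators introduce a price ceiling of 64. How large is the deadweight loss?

Competitive equilibrium: 123 − 0.25Q = 62 + 0.015Q → Q* = 230.1887, P* = 65.4528.
At the ceiling P = 64, quantity supplied = (64 − 62)/0.015 = 133.3333.
Willingness to pay at Q' = 133.3333: 123 − 0.25·133.3333 = 89.6667.
ΔQ = 230.1887 − 133.3333 = 96.8554; wedge = 89.6667 − 64 = 25.6667.
Deadweight loss = ½ × 96.8554 × 25.6667 = 1242.98.

1242.98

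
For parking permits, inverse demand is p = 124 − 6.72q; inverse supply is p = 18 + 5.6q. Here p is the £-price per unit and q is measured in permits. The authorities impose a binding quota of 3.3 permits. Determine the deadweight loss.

£173.29

Competitive equilibrium: 124 − 6.72q = 18 + 5.6q → q* = 8.6039, p* = 66.1818.
At q = 3.3: demand price = 124 − 6.72·3.3 = 101.824; supply price = 18 + 5.6·3.3 = 36.48.
Δq = 8.6039 − 3.3 = 5.3039; wedge = 101.824 − 36.48 = 65.344.
The triangle = ½ × 5.3039 × 65.344 = £173.29.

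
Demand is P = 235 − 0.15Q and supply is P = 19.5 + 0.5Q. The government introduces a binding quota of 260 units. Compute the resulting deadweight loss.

Competitive equilibrium: 235 − 0.15Q = 19.5 + 0.5Q → Q* = 331.5385, P* = 185.2692.
At Q = 260: demand price = 235 − 0.15·260 = 196; supply price = 19.5 + 0.5·260 = 149.5.
ΔQ = 331.5385 − 260 = 71.5385; wedge = 196 − 149.5 = 46.5.
Deadweight loss = ½ × 71.5385 × 46.5 = 1663.27.

1663.27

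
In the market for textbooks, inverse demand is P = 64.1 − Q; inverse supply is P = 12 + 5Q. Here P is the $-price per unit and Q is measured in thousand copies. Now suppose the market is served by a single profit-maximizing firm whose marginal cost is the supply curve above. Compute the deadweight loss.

$4.62 thousand

Competitive equilibrium: 64.1 − Q = 12 + 5Q → Q* = 8.6833, P* = 55.4167.
Marginal revenue: MR = 64.1 − 2Q. Set MR = MC: 64.1 − 2Q = 12 + 5Q → Q_m = 7.4429.
Price P_m = 64.1 − 1·7.4429 = 56.6571; MC(Q_m) = 12 + 5·7.4429 = 49.2145.
Competitive Q* = 8.6833, so ΔQ = 1.2404; wedge = 56.6571 − 49.2145 = 7.4426.
Welfare loss = ½ × 1.2404 × 7.4426 = $4.62 thousand.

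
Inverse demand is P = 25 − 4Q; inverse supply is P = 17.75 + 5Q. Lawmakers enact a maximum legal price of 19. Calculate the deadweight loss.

Competitive equilibrium: 25 − 4Q = 17.75 + 5Q → Q* = 0.8056, P* = 21.7778.
At the ceiling P = 19, quantity supplied = (19 − 17.75)/5 = 0.25.
Willingness to pay at Q' = 0.25: 25 − 4·0.25 = 24.
ΔQ = 0.8056 − 0.25 = 0.5556; wedge = 24 − 19 = 5.
DWL = ½ × 0.5556 × 5 = 1.39.

1.39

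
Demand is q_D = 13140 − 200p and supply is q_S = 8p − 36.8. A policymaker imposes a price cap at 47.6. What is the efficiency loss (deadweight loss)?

In inverse form: demand p = 65.7 − 0.005q, supply p = 4.6 + 0.125q.
Competitive equilibrium: 65.7 − 0.005q = 4.6 + 0.125q → q* = 470, p* = 63.35.
At the ceiling p = 47.6, quantity supplied = (47.6 − 4.6)/0.125 = 344.
Willingness to pay at q' = 344: 65.7 − 0.005·344 = 63.98.
Δq = 470 − 344 = 126; wedge = 63.98 − 47.6 = 16.38.
The triangle = ½ × 126 × 16.38 = 1031.94.

1031.94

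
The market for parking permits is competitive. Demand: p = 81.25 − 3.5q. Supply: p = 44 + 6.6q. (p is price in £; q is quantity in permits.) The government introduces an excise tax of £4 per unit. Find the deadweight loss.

Competitive equilibrium: 81.25 − 3.5q = 44 + 6.6q → q* = 3.6881, p* = 68.3416.
With the tax, the buyer price exceeds the seller price by 4: (81.25 − 3.5q) − (44 + 6.6q) = 4 → q' = 3.2921.
Δq = 3.6881 − 3.2921 = 0.396; the wedge equals the tax, 4.
Deadweight loss = ½ × 0.396 × 4 = £0.79.

£0.79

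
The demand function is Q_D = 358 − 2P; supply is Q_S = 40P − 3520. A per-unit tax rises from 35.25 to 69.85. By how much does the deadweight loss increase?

3463.30

In inverse form: demand P = 179 − 0.5Q, supply P = 88 + 0.025Q.
Competitive equilibrium: 179 − 0.5Q = 88 + 0.025Q → Q* = 173.3333, P* = 92.3333.
For a per-unit tax t: ΔQ = t/0.525, so DWL = ½·t·(t/0.525) = t²/1.05.
At t = 35.25: DWL = 1183.393. At t = 69.85: DWL = 4646.688.
Increase = 4646.688 − 1183.393 = 3463.30.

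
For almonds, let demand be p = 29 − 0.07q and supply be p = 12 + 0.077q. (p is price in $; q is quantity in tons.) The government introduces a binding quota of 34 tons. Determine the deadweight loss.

Competitive equilibrium: 29 − 0.07q = 12 + 0.077q → q* = 115.6463, p* = 20.9048.
At q = 34: demand price = 29 − 0.07·34 = 26.62; supply price = 12 + 0.077·34 = 14.618.
Δq = 115.6463 − 34 = 81.6463; wedge = 26.62 − 14.618 = 12.002.
The triangle = ½ × 81.6463 × 12.002 = $489.96.

$489.96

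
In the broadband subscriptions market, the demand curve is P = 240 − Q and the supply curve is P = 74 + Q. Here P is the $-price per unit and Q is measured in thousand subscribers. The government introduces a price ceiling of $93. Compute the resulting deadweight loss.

Competitive equilibrium: 240 − Q = 74 + Q → Q* = 83, P* = 157.
At the ceiling P = 93, quantity supplied = (93 − 74)/1 = 19.
Willingness to pay at Q' = 19: 240 − 1·19 = 221.
ΔQ = 83 − 19 = 64; wedge = 221 − 93 = 128.
Deadweight loss = ½ × 64 × 128 = $4096 thousand.

$4096 thousand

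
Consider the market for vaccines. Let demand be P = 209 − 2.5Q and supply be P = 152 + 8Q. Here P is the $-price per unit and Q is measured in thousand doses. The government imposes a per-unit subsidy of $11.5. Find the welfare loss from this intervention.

$6.30 thousand

Competitive equilibrium: 209 − 2.5Q = 152 + 8Q → Q* = 5.4286, P* = 195.4286.
The subsidy lowers effective supply by 11.5: P = 140.5 + 8Q.
New quantity: 209 − 2.5Q = 140.5 + 8Q → Q' = 6.5238.
Overproduction ΔQ = 6.5238 − 5.4286 = 1.0952; wedge = subsidy = 11.5.
Deadweight loss = ½ × 1.0952 × 11.5 = $6.30 thousand.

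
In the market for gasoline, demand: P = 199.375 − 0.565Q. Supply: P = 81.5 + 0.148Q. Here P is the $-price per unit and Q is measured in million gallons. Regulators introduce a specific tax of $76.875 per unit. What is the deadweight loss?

$4144.30 million

Competitive equilibrium: 199.375 − 0.565Q = 81.5 + 0.148Q → Q* = 165.3226, P* = 105.9677.
With the tax, the buyer price exceeds the seller price by 76.875: (199.375 − 0.565Q) − (81.5 + 0.148Q) = 76.875 → Q' = 57.5035.
ΔQ = 165.3226 − 57.5035 = 107.8191; the wedge equals the tax, 76.875.
Deadweight loss = ½ × 107.8191 × 76.875 = $4144.30 million.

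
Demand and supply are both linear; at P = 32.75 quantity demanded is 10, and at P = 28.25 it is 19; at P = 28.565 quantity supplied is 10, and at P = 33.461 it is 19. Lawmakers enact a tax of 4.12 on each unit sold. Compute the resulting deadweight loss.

Demand slope = (28.25 − 32.75)/(19 − 10) = −0.5, so P = 37.75 − 0.5Q.
Supply slope = (33.461 − 28.565)/(19 − 10) = 0.544, so P = 23.125 + 0.544Q.
Competitive equilibrium: 37.75 − 0.5Q = 23.125 + 0.544Q → Q* = 14.0086, P* = 30.7457.
With the tax, the buyer price exceeds the seller price by 4.12: (37.75 − 0.5Q) − (23.125 + 0.544Q) = 4.12 → Q' = 10.0623.
ΔQ = 14.0086 − 10.0623 = 3.9463; the wedge equals the tax, 4.12.
Deadweight loss = ½ × 3.9463 × 4.12 = 8.13.

8.13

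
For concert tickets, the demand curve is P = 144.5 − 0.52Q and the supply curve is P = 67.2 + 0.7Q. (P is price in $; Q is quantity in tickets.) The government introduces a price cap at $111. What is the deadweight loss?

Competitive equilibrium: 144.5 − 0.52Q = 67.2 + 0.7Q → Q* = 63.3607, P* = 111.5525.
At the ceiling P = 111, quantity supplied = (111 − 67.2)/0.7 = 62.5714.
Willingness to pay at Q' = 62.5714: 144.5 − 0.52·62.5714 = 111.9629.
ΔQ = 63.3607 − 62.5714 = 0.7893; wedge = 111.9629 − 111 = 0.9629.
DWL = ½ × 0.7893 × 0.9629 = $0.38.

$0.38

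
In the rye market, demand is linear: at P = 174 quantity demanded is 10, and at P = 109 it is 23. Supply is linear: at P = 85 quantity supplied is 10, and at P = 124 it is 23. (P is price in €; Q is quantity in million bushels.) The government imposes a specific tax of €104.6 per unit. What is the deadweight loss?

€683.82 million

Demand slope = (109 − 174)/(23 − 10) = −5, so P = 224 − 5Q.
Supply slope = (124 − 85)/(23 − 10) = 3, so P = 55 + 3Q.
Competitive equilibrium: 224 − 5Q = 55 + 3Q → Q* = 21.125, P* = 118.375.
With the tax, the buyer price exceeds the seller price by 104.6: (224 − 5Q) − (55 + 3Q) = 104.6 → Q' = 8.05.
ΔQ = 21.125 − 8.05 = 13.075; the wedge equals the tax, 104.6.
Welfare loss = ½ × 13.075 × 104.6 = €683.82 million.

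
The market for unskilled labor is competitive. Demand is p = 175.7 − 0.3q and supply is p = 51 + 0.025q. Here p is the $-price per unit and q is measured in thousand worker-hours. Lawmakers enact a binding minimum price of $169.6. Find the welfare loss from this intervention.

Competitive equilibrium: 175.7 − 0.3q = 51 + 0.025q → q* = 383.69231, p* = 60.59231.
At the floor p = 169.6, quantity demanded = (175.7 − 169.6)/0.3 = 20.33333.
Sellers' marginal cost at q' = 20.33333: 51 + 0.025·20.33333 = 51.50833.
Δq = 383.69231 − 20.33333 = 363.35898; wedge = 169.6 − 51.50833 = 118.09167.
Deadweight loss = ½ × 363.35898 × 118.09167 = $21454.83 thousand.

$21454.83 thousand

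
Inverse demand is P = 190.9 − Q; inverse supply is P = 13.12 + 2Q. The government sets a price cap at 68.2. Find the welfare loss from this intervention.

Competitive equilibrium: 190.9 − Q = 13.12 + 2Q → Q* = 59.26, P* = 131.64.
At the ceiling P = 68.2, quantity supplied = (68.2 − 13.12)/2 = 27.54.
Willingness to pay at Q' = 27.54: 190.9 − 1·27.54 = 163.36.
ΔQ = 59.26 − 27.54 = 31.72; wedge = 163.36 − 68.2 = 95.16.
Deadweight loss = ½ × 31.72 × 95.16 = 1509.24.

1509.24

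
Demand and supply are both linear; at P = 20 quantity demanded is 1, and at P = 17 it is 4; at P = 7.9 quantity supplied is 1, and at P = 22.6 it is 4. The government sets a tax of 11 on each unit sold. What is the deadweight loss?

Demand slope = (17 − 20)/(4 − 1) = −1, so P = 21 − Q.
Supply slope = (22.6 − 7.9)/(4 − 1) = 4.9, so P = 3 + 4.9Q.
Competitive equilibrium: 21 − Q = 3 + 4.9Q → Q* = 3.0508, P* = 17.9492.
With the tax, the buyer price exceeds the seller price by 11: (21 − Q) − (3 + 4.9Q) = 11 → Q' = 1.1864.
ΔQ = 3.0508 − 1.1864 = 1.8644; the wedge equals the tax, 11.
The triangle = ½ × 1.8644 × 11 = 10.25.

10.25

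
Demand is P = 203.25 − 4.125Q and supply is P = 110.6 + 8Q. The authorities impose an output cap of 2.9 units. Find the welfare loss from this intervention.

136.28

Competitive equilibrium: 203.25 − 4.125Q = 110.6 + 8Q → Q* = 7.6412, P* = 171.7299.
At Q = 2.9: demand price = 203.25 − 4.125·2.9 = 191.2875; supply price = 110.6 + 8·2.9 = 133.8.
ΔQ = 7.6412 − 2.9 = 4.7412; wedge = 191.2875 − 133.8 = 57.4875.
Welfare loss = ½ × 4.7412 × 57.4875 = 136.28.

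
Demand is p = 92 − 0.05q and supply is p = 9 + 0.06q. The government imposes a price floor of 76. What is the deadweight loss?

10385.64

Competitive equilibrium: 92 − 0.05q = 9 + 0.06q → q* = 754.5455, p* = 54.2727.
At the floor p = 76, quantity demanded = (92 − 76)/0.05 = 320.
Sellers' marginal cost at q' = 320: 9 + 0.06·320 = 28.2.
Δq = 754.5455 − 320 = 434.5455; wedge = 76 − 28.2 = 47.8.
The triangle = ½ × 434.5455 × 47.8 = 10385.64.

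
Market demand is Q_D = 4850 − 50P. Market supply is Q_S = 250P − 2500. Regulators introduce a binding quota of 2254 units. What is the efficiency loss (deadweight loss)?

22555.692

In inverse form: demand P = 97 − 0.02Q, supply P = 10 + 0.004Q.
Competitive equilibrium: 97 − 0.02Q = 10 + 0.004Q → Q* = 3625, P* = 24.5.
At Q = 2254: demand price = 97 − 0.02·2254 = 51.92; supply price = 10 + 0.004·2254 = 19.016.
ΔQ = 3625 − 2254 = 1371; wedge = 51.92 − 19.016 = 32.904.
The triangle = ½ × 1371 × 32.904 = 22555.692.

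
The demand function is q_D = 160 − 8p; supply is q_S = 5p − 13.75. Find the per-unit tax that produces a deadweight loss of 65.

6.5

In inverse form: demand p = 20 − 0.125q, supply p = 2.75 + 0.2q.
Competitive equilibrium: 20 − 0.125q = 2.75 + 0.2q → q* = 53.0769, p* = 13.3654.
A tax t gives Δq = t/0.325 and wedge t, so DWL = t²/0.65.
t²/0.65 = 65 → t² = 42.25 → t = 6.5.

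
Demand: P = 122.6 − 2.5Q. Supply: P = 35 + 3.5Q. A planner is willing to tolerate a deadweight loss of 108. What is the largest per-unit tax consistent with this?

Competitive equilibrium: 122.6 − 2.5Q = 35 + 3.5Q → Q* = 14.6, P* = 86.1.
A tax t gives ΔQ = t/6 and wedge t, so DWL = t²/12.
t²/12 = 108 → t² = 1296 → t = 36.

36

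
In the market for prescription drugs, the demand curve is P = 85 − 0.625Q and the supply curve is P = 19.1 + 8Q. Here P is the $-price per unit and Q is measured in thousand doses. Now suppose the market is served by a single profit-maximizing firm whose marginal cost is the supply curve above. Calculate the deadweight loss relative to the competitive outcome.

$1.15 thousand

Competitive equilibrium: 85 − 0.625Q = 19.1 + 8Q → Q* = 7.6406, P* = 80.2246.
Marginal revenue: MR = 85 − 1.25Q. Set MR = MC: 85 − 1.25Q = 19.1 + 8Q → Q_m = 7.1243.
Price P_m = 85 − 0.625·7.1243 = 80.5473; MC(Q_m) = 19.1 + 8·7.1243 = 76.0944.
Competitive Q* = 7.6406, so ΔQ = 0.5163; wedge = 80.5473 − 76.0944 = 4.4529.
Welfare loss = ½ × 0.5163 × 4.4529 = $1.15 thousand.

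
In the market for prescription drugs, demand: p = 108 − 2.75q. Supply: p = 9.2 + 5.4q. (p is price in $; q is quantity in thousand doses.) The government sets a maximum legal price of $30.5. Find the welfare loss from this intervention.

$272.55 thousand

Competitive equilibrium: 108 − 2.75q = 9.2 + 5.4q → q* = 12.1227, p* = 74.6626.
At the ceiling p = 30.5, quantity supplied = (30.5 − 9.2)/5.4 = 3.9444.
Willingness to pay at q' = 3.9444: 108 − 2.75·3.9444 = 97.1529.
Δq = 12.1227 − 3.9444 = 8.1783; wedge = 97.1529 − 30.5 = 66.6529.
Deadweight loss = ½ × 8.1783 × 66.6529 = $272.55 thousand.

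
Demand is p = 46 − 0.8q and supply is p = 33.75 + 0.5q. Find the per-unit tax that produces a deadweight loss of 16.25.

6.5

Competitive equilibrium: 46 − 0.8q = 33.75 + 0.5q → q* = 9.4231, p* = 38.4615.
A tax t gives Δq = t/1.3 and wedge t, so DWL = t²/2.6.
t²/2.6 = 16.25 → t² = 42.25 → t = 6.5.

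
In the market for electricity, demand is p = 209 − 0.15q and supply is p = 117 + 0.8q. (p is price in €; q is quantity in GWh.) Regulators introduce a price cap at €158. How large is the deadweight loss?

Competitive equilibrium: 209 − 0.15q = 117 + 0.8q → q* = 96.8421, p* = 194.4737.
At the ceiling p = 158, quantity supplied = (158 − 117)/0.8 = 51.25.
Willingness to pay at q' = 51.25: 209 − 0.15·51.25 = 201.3125.
Δq = 96.8421 − 51.25 = 45.5921; wedge = 201.3125 − 158 = 43.3125.
Deadweight loss = ½ × 45.5921 × 43.3125 = €987.35.

€987.35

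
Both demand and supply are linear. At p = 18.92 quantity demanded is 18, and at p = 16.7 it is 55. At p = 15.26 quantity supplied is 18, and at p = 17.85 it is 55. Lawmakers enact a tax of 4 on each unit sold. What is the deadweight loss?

Demand slope = (16.7 − 18.92)/(55 − 18) = −0.06, so p = 20 − 0.06q.
Supply slope = (17.85 − 15.26)/(55 − 18) = 0.07, so p = 14 + 0.07q.
Competitive equilibrium: 20 − 0.06q = 14 + 0.07q → q* = 46.1538, p* = 17.2308.
With the tax, the buyer price exceeds the seller price by 4: (20 − 0.06q) − (14 + 0.07q) = 4 → q' = 15.3846.
Δq = 46.1538 − 15.3846 = 30.7692; the wedge equals the tax, 4.
Deadweight loss = ½ × 30.7692 × 4 = 61.54.

61.54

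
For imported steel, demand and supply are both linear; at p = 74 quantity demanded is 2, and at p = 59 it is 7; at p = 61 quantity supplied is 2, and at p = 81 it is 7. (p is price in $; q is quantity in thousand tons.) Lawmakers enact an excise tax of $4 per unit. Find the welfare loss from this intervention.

Demand slope = (59 − 74)/(7 − 2) = −3, so p = 80 − 3q.
Supply slope = (81 − 61)/(7 − 2) = 4, so p = 53 + 4q.
Competitive equilibrium: 80 − 3q = 53 + 4q → q* = 3.8571, p* = 68.4286.
With the tax, the buyer price exceeds the seller price by 4: (80 − 3q) − (53 + 4q) = 4 → q' = 3.2857.
Δq = 3.8571 − 3.2857 = 0.5714; the wedge equals the tax, 4.
Welfare loss = ½ × 0.5714 × 4 = $1.14 thousand.

$1.14 thousand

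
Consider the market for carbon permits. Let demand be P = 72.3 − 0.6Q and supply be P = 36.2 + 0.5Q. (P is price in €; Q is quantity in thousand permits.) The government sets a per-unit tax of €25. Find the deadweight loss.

Competitive equilibrium: 72.3 − 0.6Q = 36.2 + 0.5Q → Q* = 32.8182, P* = 52.6091.
With the tax, the buyer price exceeds the seller price by 25: (72.3 − 0.6Q) − (36.2 + 0.5Q) = 25 → Q' = 10.0909.
ΔQ = 32.8182 − 10.0909 = 22.7273; the wedge equals the tax, 25.
Deadweight loss = ½ × 22.7273 × 25 = €284.09 thousand.

€284.09 thousand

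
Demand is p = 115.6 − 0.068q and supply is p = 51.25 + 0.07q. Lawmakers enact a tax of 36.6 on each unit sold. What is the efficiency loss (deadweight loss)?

4853.48

Competitive equilibrium: 115.6 − 0.068q = 51.25 + 0.07q → q* = 466.3043, p* = 83.8913.
With the tax, the buyer price exceeds the seller price by 36.6: (115.6 − 0.068q) − (51.25 + 0.07q) = 36.6 → q' = 201.087.
Δq = 466.3043 − 201.087 = 265.2173; the wedge equals the tax, 36.6.
Deadweight loss = ½ × 265.2173 × 36.6 = 4853.48.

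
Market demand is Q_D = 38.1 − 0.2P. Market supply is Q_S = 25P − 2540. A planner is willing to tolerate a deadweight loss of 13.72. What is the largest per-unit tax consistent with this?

In inverse form: demand P = 190.5 − 5Q, supply P = 101.6 + 0.04Q.
Competitive equilibrium: 190.5 − 5Q = 101.6 + 0.04Q → Q* = 17.6389, P* = 102.3056.
A tax t gives ΔQ = t/5.04 and wedge t, so DWL = t²/10.08.
t²/10.08 = 13.72 → t² = 138.2976 → t = 11.76.

11.76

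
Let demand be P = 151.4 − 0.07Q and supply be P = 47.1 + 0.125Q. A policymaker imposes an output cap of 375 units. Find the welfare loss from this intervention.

2492

Competitive equilibrium: 151.4 − 0.07Q = 47.1 + 0.125Q → Q* = 534.8718, P* = 113.959.
At Q = 375: demand price = 151.4 − 0.07·375 = 125.15; supply price = 47.1 + 0.125·375 = 93.975.
ΔQ = 534.8718 − 375 = 159.8718; wedge = 125.15 − 93.975 = 31.175.
Deadweight loss = ½ × 159.8718 × 31.175 = 2492.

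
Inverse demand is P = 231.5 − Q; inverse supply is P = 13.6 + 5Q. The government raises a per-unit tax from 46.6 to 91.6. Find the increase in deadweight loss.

Competitive equilibrium: 231.5 − Q = 13.6 + 5Q → Q* = 36.3167, P* = 195.1833.
For a per-unit tax t: ΔQ = t/6, so DWL = ½·t·(t/6) = t²/12.
At t = 46.6: DWL = 180.963. At t = 91.6: DWL = 699.213.
Increase = 699.213 − 180.963 = 518.25.

518.25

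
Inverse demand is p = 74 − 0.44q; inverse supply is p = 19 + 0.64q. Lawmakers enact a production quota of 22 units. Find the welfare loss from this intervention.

Competitive equilibrium: 74 − 0.44q = 19 + 0.64q → q* = 50.9259, p* = 51.5926.
At q = 22: demand price = 74 − 0.44·22 = 64.32; supply price = 19 + 0.64·22 = 33.08.
Δq = 50.9259 − 22 = 28.9259; wedge = 64.32 − 33.08 = 31.24.
The triangle = ½ × 28.9259 × 31.24 = 451.82.

451.82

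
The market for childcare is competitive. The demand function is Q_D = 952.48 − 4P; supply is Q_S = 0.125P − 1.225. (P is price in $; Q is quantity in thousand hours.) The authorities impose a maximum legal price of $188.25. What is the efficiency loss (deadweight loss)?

$118.90 thousand

In inverse form: demand P = 238.12 − 0.25Q, supply P = 9.8 + 8Q.
Competitive equilibrium: 238.12 − 0.25Q = 9.8 + 8Q → Q* = 27.6752, P* = 231.2012.
At the ceiling P = 188.25, quantity supplied = (188.25 − 9.8)/8 = 22.3063.
Willingness to pay at Q' = 22.3063: 238.12 − 0.25·22.3063 = 232.5434.
ΔQ = 27.6752 − 22.3063 = 5.3689; wedge = 232.5434 − 188.25 = 44.2934.
The triangle = ½ × 5.3689 × 44.2934 = $118.90 thousand.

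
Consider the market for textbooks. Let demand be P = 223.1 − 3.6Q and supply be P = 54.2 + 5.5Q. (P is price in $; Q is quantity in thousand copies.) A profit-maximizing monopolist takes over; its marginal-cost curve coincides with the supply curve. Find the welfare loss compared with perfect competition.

Competitive equilibrium: 223.1 − 3.6Q = 54.2 + 5.5Q → Q* = 18.5604, P* = 156.2824.
Marginal revenue: MR = 223.1 − 7.2Q. Set MR = MC: 223.1 − 7.2Q = 54.2 + 5.5Q → Q_m = 13.2992.
Price P_m = 223.1 − 3.6·13.2992 = 175.2229; MC(Q_m) = 54.2 + 5.5·13.2992 = 127.3456.
Competitive Q* = 18.5604, so ΔQ = 5.2612; wedge = 175.2229 − 127.3456 = 47.8773.
DWL = ½ × 5.2612 × 47.8773 = $125.95 thousand.

$125.95 thousand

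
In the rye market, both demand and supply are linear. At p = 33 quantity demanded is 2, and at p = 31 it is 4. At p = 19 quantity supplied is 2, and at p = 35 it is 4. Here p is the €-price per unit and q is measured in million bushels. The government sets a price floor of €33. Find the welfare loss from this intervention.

€10.89 million

Demand slope = (31 − 33)/(4 − 2) = −1, so p = 35 − q.
Supply slope = (35 − 19)/(4 − 2) = 8, so p = 3 + 8q.
Competitive equilibrium: 35 − q = 3 + 8q → q* = 3.5556, p* = 31.4444.
At the floor p = 33, quantity demanded = (35 − 33)/1 = 2.
Sellers' marginal cost at q' = 2: 3 + 8·2 = 19.
Δq = 3.5556 − 2 = 1.5556; wedge = 33 − 19 = 14.
The triangle = ½ × 1.5556 × 14 = €10.89 million.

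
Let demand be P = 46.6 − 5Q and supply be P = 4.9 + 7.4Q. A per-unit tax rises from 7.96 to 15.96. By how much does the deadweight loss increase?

Competitive equilibrium: 46.6 − 5Q = 4.9 + 7.4Q → Q* = 3.3629, P* = 29.7855.
For a per-unit tax t: ΔQ = t/12.4, so DWL = ½·t·(t/12.4) = t²/24.8.
At t = 7.96: DWL = 2.555. At t = 15.96: DWL = 10.271.
Increase = 10.271 − 2.555 = 7.72.

7.72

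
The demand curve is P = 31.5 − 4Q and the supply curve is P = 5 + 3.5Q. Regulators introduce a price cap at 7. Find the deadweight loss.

Competitive equilibrium: 31.5 − 4Q = 5 + 3.5Q → Q* = 3.5333, P* = 17.3667.
At the ceiling P = 7, quantity supplied = (7 − 5)/3.5 = 0.5714.
Willingness to pay at Q' = 0.5714: 31.5 − 4·0.5714 = 29.2144.
ΔQ = 3.5333 − 0.5714 = 2.9619; wedge = 29.2144 − 7 = 22.2144.
Deadweight loss = ½ × 2.9619 × 22.2144 = 32.90.

32.90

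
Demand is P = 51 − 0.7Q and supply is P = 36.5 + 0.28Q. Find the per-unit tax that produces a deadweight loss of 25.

7

Competitive equilibrium: 51 − 0.7Q = 36.5 + 0.28Q → Q* = 14.7959, P* = 40.6429.
A tax t gives ΔQ = t/0.98 and wedge t, so DWL = t²/1.96.
t²/1.96 = 25 → t² = 49 → t = 7.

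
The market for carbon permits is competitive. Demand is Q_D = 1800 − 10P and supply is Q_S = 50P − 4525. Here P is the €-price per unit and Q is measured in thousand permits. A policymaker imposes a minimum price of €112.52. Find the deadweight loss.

In inverse form: demand P = 180 − 0.1Q, supply P = 90.5 + 0.02Q.
Competitive equilibrium: 180 − 0.1Q = 90.5 + 0.02Q → Q* = 745.8333, P* = 105.4167.
At the floor P = 112.52, quantity demanded = (180 − 112.52)/0.1 = 674.8.
Sellers' marginal cost at Q' = 674.8: 90.5 + 0.02·674.8 = 103.996.
ΔQ = 745.8333 − 674.8 = 71.0333; wedge = 112.52 − 103.996 = 8.524.
Welfare loss = ½ × 71.0333 × 8.524 = €302.74 thousand.

€302.74 thousand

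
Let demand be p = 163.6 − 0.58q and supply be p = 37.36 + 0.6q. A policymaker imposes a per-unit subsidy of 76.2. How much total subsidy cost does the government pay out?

13072.82

Competitive equilibrium: 163.6 − 0.58q = 37.36 + 0.6q → q* = 106.9831, p* = 101.5498.
The subsidy lowers effective supply by 76.2: p = 0.6q − 38.84.
New quantity: 163.6 − 0.58q = 0.6q − 38.84 → q' = 171.5593.
Total subsidy cost = 76.2 × 171.5593 = 13072.82.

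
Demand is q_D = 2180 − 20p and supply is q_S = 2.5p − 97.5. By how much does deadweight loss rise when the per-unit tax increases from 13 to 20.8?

In inverse form: demand p = 109 − 0.05q, supply p = 39 + 0.4q.
Competitive equilibrium: 109 − 0.05q = 39 + 0.4q → q* = 155.5556, p* = 101.2222.
For a per-unit tax t: Δq = t/0.45, so DWL = ½·t·(t/0.45) = t²/0.9.
At t = 13: DWL = 187.778. At t = 20.8: DWL = 480.711.
Increase = 480.711 − 187.778 = 292.93.

292.93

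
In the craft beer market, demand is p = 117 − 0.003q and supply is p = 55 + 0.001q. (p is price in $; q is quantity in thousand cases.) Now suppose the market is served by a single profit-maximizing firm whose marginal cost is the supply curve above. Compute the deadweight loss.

Competitive equilibrium: 117 − 0.003q = 55 + 0.001q → q* = 15500, p* = 70.5.
Marginal revenue: MR = 117 − 0.006q. Set MR = MC: 117 − 0.006q = 55 + 0.001q → q_m = 8857.142857.
Price p_m = 117 − 0.003·8857.142857 = 90.428571; MC(q_m) = 55 + 0.001·8857.142857 = 63.857143.
Competitive q* = 15500, so Δq = 6642.857143; wedge = 90.428571 − 63.857143 = 26.571428.
The triangle = ½ × 6642.857143 × 26.571428 = $88255.10 thousand.

$88255.10 thousand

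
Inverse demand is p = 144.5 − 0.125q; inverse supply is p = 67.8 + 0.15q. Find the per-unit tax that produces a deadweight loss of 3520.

Competitive equilibrium: 144.5 − 0.125q = 67.8 + 0.15q → q* = 278.9091, p* = 109.6364.
A tax t gives Δq = t/0.275 and wedge t, so DWL = t²/0.55.
t²/0.55 = 3520 → t² = 1936 → t = 44.

44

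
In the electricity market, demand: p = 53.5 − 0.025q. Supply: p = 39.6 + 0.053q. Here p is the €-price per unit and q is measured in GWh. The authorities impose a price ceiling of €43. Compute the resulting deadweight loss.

€507.33

Competitive equilibrium: 53.5 − 0.025q = 39.6 + 0.053q → q* = 178.20513, p* = 49.04487.
At the ceiling p = 43, quantity supplied = (43 − 39.6)/0.053 = 64.15094.
Willingness to pay at q' = 64.15094: 53.5 − 0.025·64.15094 = 51.89623.
Δq = 178.20513 − 64.15094 = 114.05419; wedge = 51.89623 − 43 = 8.89623.
DWL = ½ × 114.05419 × 8.89623 = €507.33.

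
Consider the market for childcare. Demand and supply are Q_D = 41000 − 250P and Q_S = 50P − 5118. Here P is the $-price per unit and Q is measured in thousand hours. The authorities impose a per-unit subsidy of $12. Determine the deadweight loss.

$3000 thousand

In inverse form: demand P = 164 − 0.004Q, supply P = 102.36 + 0.02Q.
Competitive equilibrium: 164 − 0.004Q = 102.36 + 0.02Q → Q* = 2568.3333, P* = 153.7267.
The subsidy lowers effective supply by 12: P = 90.36 + 0.02Q.
New quantity: 164 − 0.004Q = 90.36 + 0.02Q → Q' = 3068.3333.
Overproduction ΔQ = 3068.3333 − 2568.3333 = 500; wedge = subsidy = 12.
Welfare loss = ½ × 500 × 12 = $3000 thousand.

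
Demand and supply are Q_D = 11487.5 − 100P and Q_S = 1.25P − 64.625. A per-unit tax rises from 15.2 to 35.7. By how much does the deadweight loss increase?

In inverse form: demand P = 114.875 − 0.01Q, supply P = 51.7 + 0.8Q.
Competitive equilibrium: 114.875 − 0.01Q = 51.7 + 0.8Q → Q* = 77.9938, P* = 114.0951.
For a per-unit tax t: ΔQ = t/0.81, so DWL = ½·t·(t/0.81) = t²/1.62.
At t = 15.2: DWL = 142.6173. At t = 35.7: DWL = 786.7222.
Increase = 786.7222 − 142.6173 = 644.10.

644.10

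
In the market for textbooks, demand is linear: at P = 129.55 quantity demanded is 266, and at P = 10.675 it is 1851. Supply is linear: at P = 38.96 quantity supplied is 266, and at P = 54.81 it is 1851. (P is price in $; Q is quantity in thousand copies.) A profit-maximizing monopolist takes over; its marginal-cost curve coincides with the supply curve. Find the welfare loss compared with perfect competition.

Demand slope = (10.675 − 129.55)/(1851 − 266) = −0.075, so P = 149.5 − 0.075Q.
Supply slope = (54.81 − 38.96)/(1851 − 266) = 0.01, so P = 36.3 + 0.01Q.
Competitive equilibrium: 149.5 − 0.075Q = 36.3 + 0.01Q → Q* = 1331.7647, P* = 49.6176.
Marginal revenue: MR = 149.5 − 0.15Q. Set MR = MC: 149.5 − 0.15Q = 36.3 + 0.01Q → Q_m = 707.5.
Price P_m = 149.5 − 0.075·707.5 = 96.4375; MC(Q_m) = 36.3 + 0.01·707.5 = 43.375.
Competitive Q* = 1331.7647, so ΔQ = 624.2647; wedge = 96.4375 − 43.375 = 53.0625.
Welfare loss = ½ × 624.2647 × 53.0625 = $16562.52 thousand.

$16562.52 thousand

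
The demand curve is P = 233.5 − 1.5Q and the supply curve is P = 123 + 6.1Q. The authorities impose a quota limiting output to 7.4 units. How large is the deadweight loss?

193.69

Competitive equilibrium: 233.5 − 1.5Q = 123 + 6.1Q → Q* = 14.5395, P* = 211.6908.
At Q = 7.4: demand price = 233.5 − 1.5·7.4 = 222.4; supply price = 123 + 6.1·7.4 = 168.14.
ΔQ = 14.5395 − 7.4 = 7.1395; wedge = 222.4 − 168.14 = 54.26.
DWL = ½ × 7.1395 × 54.26 = 193.69.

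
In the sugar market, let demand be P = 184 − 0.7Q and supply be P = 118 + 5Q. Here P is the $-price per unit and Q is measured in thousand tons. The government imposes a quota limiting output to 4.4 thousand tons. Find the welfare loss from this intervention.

$146.88 thousand

Competitive equilibrium: 184 − 0.7Q = 118 + 5Q → Q* = 11.5789, P* = 175.8947.
At Q = 4.4: demand price = 184 − 0.7·4.4 = 180.92; supply price = 118 + 5·4.4 = 140.
ΔQ = 11.5789 − 4.4 = 7.1789; wedge = 180.92 − 140 = 40.92.
Deadweight loss = ½ × 7.1789 × 40.92 = $146.88 thousand.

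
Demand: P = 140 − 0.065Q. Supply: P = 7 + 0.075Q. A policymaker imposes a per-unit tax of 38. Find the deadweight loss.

5157.14

Competitive equilibrium: 140 − 0.065Q = 7 + 0.075Q → Q* = 950, P* = 78.25.
With the tax, the buyer price exceeds the seller price by 38: (140 − 0.065Q) − (7 + 0.075Q) = 38 → Q' = 678.5714.
ΔQ = 950 − 678.5714 = 271.4286; the wedge equals the tax, 38.
Welfare loss = ½ × 271.4286 × 38 = 5157.14.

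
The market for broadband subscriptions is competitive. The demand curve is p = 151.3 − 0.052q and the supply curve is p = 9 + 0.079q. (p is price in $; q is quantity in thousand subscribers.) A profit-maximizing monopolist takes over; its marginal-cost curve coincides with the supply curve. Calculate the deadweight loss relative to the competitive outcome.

Competitive equilibrium: 151.3 − 0.052q = 9 + 0.079q → q* = 1086.25954, p* = 94.8145.
Marginal revenue: MR = 151.3 − 0.104q. Set MR = MC: 151.3 − 0.104q = 9 + 0.079q → q_m = 777.59563.
Price p_m = 151.3 − 0.052·777.59563 = 110.86503; MC(q_m) = 9 + 0.079·777.59563 = 70.43005.
Competitive q* = 1086.25954, so Δq = 308.66391; wedge = 110.86503 − 70.43005 = 40.43498.
Welfare loss = ½ × 308.66391 × 40.43498 = $6240.41 thousand.

$6240.41 thousand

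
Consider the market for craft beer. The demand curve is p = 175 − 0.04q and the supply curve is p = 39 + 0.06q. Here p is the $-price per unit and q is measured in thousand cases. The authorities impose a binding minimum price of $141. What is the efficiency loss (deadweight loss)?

$13005 thousand

Competitive equilibrium: 175 − 0.04q = 39 + 0.06q → q* = 1360, p* = 120.6.
At the floor p = 141, quantity demanded = (175 − 141)/0.04 = 850.
Sellers' marginal cost at q' = 850: 39 + 0.06·850 = 90.
Δq = 1360 − 850 = 510; wedge = 141 − 90 = 51.
Welfare loss = ½ × 510 × 51 = $13005 thousand.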